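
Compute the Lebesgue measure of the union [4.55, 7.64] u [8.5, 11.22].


For pairwise disjoint intervals, m(union) = sum of lengths.
= (7.64 - 4.55) + (11.22 - 8.5)
= 3.09 + 2.72
= 5.81


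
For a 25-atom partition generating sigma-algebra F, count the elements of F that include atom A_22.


Each element of F is a union of some subset S of the 25 atoms.
The element contains A_22 iff A_22 is in S.
So we count subsets S of {A_1,...,A_25} with A_22 in S: choose freely among the other 24 atoms.
Count = 2^(25-1) = 2^24 = 16777216.


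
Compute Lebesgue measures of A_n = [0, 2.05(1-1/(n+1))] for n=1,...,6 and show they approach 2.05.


By continuity of measure from below: if A_n increases to A, then m(A_n) -> m(A).
Here A = [0, 2.05], so m(A) = 2.05
Step 1: a_1 = 2.05*(1 - 1/2) = 1.025, m(A_1) = 1.025
Step 2: a_2 = 2.05*(1 - 1/3) = 1.3667, m(A_2) = 1.3667
Step 3: a_3 = 2.05*(1 - 1/4) = 1.5375, m(A_3) = 1.5375
Step 4: a_4 = 2.05*(1 - 1/5) = 1.64, m(A_4) = 1.64
Step 5: a_5 = 2.05*(1 - 1/6) = 1.7083, m(A_5) = 1.7083
Step 6: a_6 = 2.05*(1 - 1/7) = 1.7571, m(A_6) = 1.7571
Limit: m(A_n) -> m([0,2.05]) = 2.05


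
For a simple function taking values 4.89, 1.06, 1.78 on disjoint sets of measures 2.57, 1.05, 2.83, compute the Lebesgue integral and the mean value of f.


Step 1: Integral = sum(value_i * measure_i)
= 4.89*2.57 + 1.06*1.05 + 1.78*2.83
= 12.5673 + 1.113 + 5.0374
= 18.7177
Step 2: Total measure of domain = 2.57 + 1.05 + 2.83 = 6.45
Step 3: Average value = 18.7177 / 6.45 = 2.901969


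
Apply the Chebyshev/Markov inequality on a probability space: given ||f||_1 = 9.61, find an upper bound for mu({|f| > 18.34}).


Chebyshev/Markov inequality: mu(|f| > eps) <= (||f||_p / eps)^p
Step 1: ||f||_1 / eps = 9.61 / 18.34 = 0.523991
Step 2: Raise to power p = 1:
  (0.523991)^1 = 0.523991
Step 3: Therefore mu(|f| > 18.34) <= 0.523991


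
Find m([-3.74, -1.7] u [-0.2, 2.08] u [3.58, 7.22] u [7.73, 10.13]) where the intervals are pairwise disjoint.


For pairwise disjoint intervals, m(union) = sum of lengths.
= (-1.7 - -3.74) + (2.08 - -0.2) + (7.22 - 3.58) + (10.13 - 7.73)
= 2.04 + 2.28 + 3.64 + 2.4
= 10.36


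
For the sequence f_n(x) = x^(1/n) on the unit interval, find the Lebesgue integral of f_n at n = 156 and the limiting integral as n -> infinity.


At n = 156: f_156(x) = x^(1/156).
Step 1: integral(x^(1/156), 0, 1) = [x^(1/156+1) / (1/156+1)] from 0 to 1
     = 1 / (1/156 + 1) = 1 / ((156+1)/156) = 156/(156+1)
     = 156/157 = 0.993631
Step 2: As n -> infinity, f_n(x) = x^(1/n) -> 1 for x in (0,1], and f_n is increasing in n.
By MCT, lim_n integral(f_n) = integral(lim_n f_n) = integral(1, 0, 1) = 1.
Step 3: Verify convergence: 156/157 = 0.993631 -> 1


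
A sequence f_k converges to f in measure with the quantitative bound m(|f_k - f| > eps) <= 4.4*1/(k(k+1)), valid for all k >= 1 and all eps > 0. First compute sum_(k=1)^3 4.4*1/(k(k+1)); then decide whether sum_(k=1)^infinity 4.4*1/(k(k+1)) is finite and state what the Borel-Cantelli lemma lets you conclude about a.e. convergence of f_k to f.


Step 1: List the terms 4.4*1/(k(k+1)) for k = 1 to 3:
  k=1: 2.2
  k=2: 0.733333
  k=3: 0.366667
Step 2: Partial sum = 2.2 + 0.733333 + 0.366667
     = 3.3
Step 3: The full series sum_(k>=1) 4.4*1/(k(k+1)) converges (telescoping series sum 1/(k(k+1)) = 1; a constant multiple of a convergent series converges).
Step 4: Fix eps > 0. Since sum_k m(|f_k - f| > eps) < infinity, the Borel-Cantelli lemma gives
        m(limsup_k {|f_k - f| > eps}) = 0, i.e. for a.e. x, |f_k(x) - f(x)| <= eps for all large k.
        Applying this with eps = 1/j for j = 1, 2, ... and intersecting the countably many full-measure sets,
        for a.e. x we get limsup_k |f_k(x) - f(x)| <= 1/j for every j, hence f_k -> f almost everywhere.
Conclusion: series converges; Borel-Cantelli yields f_k -> f a.e.


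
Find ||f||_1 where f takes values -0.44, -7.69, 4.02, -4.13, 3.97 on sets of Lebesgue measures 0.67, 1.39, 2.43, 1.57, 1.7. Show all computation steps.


Step 1: Compute |f_i|^1 for each value:
  |-0.44|^1 = 0.44
  |-7.69|^1 = 7.69
  |4.02|^1 = 4.02
  |-4.13|^1 = 4.13
  |3.97|^1 = 3.97
Step 2: Multiply by measures and sum:
  0.44 * 0.67 = 0.2948
  7.69 * 1.39 = 10.6891
  4.02 * 2.43 = 9.7686
  4.13 * 1.57 = 6.4841
  3.97 * 1.7 = 6.749
Sum = 0.2948 + 10.6891 + 9.7686 + 6.4841 + 6.749 = 33.9856
Step 3: Take the p-th root:
||f||_1 = (33.9856)^(1/1) = 33.9856


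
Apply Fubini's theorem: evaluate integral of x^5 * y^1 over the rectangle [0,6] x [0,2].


By Fubini's theorem, the double integral factors as a product of single integrals:
Step 1: integral_0^6 x^5 dx = [x^6/6] from 0 to 6
     = 6^6/6 = 7776
Step 2: integral_0^2 y^1 dy = [y^2/2] from 0 to 2
     = 2^2/2 = 2
Step 3: Double integral = 7776 * 2 = 15552


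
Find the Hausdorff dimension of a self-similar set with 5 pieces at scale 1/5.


For a self-similar set with N copies scaled by 1/r:
dim_H = log(N)/log(r) = log(5)/log(5)
= 1.609438/1.609438
= 1


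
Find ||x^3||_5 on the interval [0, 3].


Step 1: ||f||_5 = (integral_0^3 |x^3|^5 dx)^(1/5)
     = (integral_0^3 x^15 dx)^(1/5)
Step 2: integral_0^3 x^15 dx = [x^16/(16)] from 0 to 3 = 3^16/16
     = 43046721/16 = 2.690420e+06
Step 3: ||f||_5 = (2.690420e+06)^(1/5) = 19.318083


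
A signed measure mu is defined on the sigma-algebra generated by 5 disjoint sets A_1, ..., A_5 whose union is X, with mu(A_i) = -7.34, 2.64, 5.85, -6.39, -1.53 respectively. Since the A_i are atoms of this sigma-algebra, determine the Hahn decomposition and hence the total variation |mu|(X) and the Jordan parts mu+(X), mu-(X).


Step 1: Every measurable set is a union of atoms (the cells / points), so a Hahn decomposition is
  obtained by grouping atoms by sign: P = union of atoms with mu > 0, N = union of the remaining atoms.
  Atoms in P (indices): 2, 3;  atoms in N (indices): 1, 4, 5
  Positive values: 2.64, 5.85
  Negative values: -7.34, -6.39, -1.53
Step 2: mu+(X) = mu(P) = sum of positive atom values = 8.49
Step 3: mu-(X) = -mu(N) = sum of |negative atom values| = 15.26
Step 4: |mu|(X) = mu+(X) + mu-(X) = 8.49 + 15.26 = 23.75


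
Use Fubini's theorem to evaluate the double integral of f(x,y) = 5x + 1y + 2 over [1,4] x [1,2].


By Fubini, integrate in x first, then y.
Step 1: Fix y, integrate over x in [1,4]:
  integral(5x + 1y + 2, x=1..4)
  = 5*(4^2 - 1^2)/2 + (1y + 2)*(4 - 1)
  = 37.5 + (1y + 2)*3
  = 37.5 + 3y + 6
  = 43.5 + 3y
Step 2: Integrate over y in [1,2]:
  integral(43.5 + 3y, y=1..2)
  = 43.5*1 + 3*(2^2 - 1^2)/2
  = 43.5 + 4.5
  = 48


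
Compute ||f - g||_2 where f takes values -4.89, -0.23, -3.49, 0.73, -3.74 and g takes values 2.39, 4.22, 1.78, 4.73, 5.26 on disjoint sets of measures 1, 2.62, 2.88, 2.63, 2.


Step 1: Compute differences f_i - g_i:
  -4.89 - 2.39 = -7.28
  -0.23 - 4.22 = -4.45
  -3.49 - 1.78 = -5.27
  0.73 - 4.73 = -4
  -3.74 - 5.26 = -9
Step 2: Compute |diff|^2 * measure for each set:
  |-7.28|^2 * 1 = 52.9984 * 1 = 52.9984
  |-4.45|^2 * 2.62 = 19.8025 * 2.62 = 51.88255
  |-5.27|^2 * 2.88 = 27.7729 * 2.88 = 79.985952
  |-4|^2 * 2.63 = 16 * 2.63 = 42.08
  |-9|^2 * 2 = 81 * 2 = 162
Step 3: Sum = 388.946902
Step 4: ||f-g||_2 = (388.946902)^(1/2) = 19.721737


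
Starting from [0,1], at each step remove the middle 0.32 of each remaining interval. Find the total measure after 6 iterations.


Step 1: At each step, fraction remaining = 1 - 0.32 = 0.68
Step 2: After 6 steps, measure = (0.68)^6
Step 3: Computing the power step by step:
  After step 1: 0.68
  After step 2: 0.4624
  After step 3: 0.314432
  After step 4: 0.213814
  After step 5: 0.145393
  ...
Result = 0.098867


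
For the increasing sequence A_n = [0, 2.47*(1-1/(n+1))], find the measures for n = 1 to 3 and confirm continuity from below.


By continuity of measure from below: if A_n increases to A, then m(A_n) -> m(A).
Here A = [0, 2.47], so m(A) = 2.47
Step 1: a_1 = 2.47*(1 - 1/2) = 1.235, m(A_1) = 1.235
Step 2: a_2 = 2.47*(1 - 1/3) = 1.6467, m(A_2) = 1.6467
Step 3: a_3 = 2.47*(1 - 1/4) = 1.8525, m(A_3) = 1.8525
Limit: m(A_n) -> m([0,2.47]) = 2.47


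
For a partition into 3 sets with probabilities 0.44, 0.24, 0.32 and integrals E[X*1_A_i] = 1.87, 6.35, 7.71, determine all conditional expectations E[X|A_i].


For each cell A_i: E[X|A_i] = E[X*1_A_i] / P(A_i)
Step 1: E[X|A_1] = 1.87 / 0.44 = 4.25
Step 2: E[X|A_2] = 6.35 / 0.24 = 26.458333
Step 3: E[X|A_3] = 7.71 / 0.32 = 24.09375
Verification: E[X] = sum E[X*1_A_i] = 1.87 + 6.35 + 7.71 = 15.93


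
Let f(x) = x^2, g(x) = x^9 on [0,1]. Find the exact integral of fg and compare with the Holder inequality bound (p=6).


Step 1: Exact integral of f*g = integral(x^11, 0, 1) = 1/12
     = 0.083333
Step 2: Holder bound with p=6, q=1.2:
  ||f||_p = (integral x^12 dx)^(1/6) = (1/13)^(1/6) = 0.652143
  ||g||_q = (integral x^10.8 dx)^(1/1.2) = (1/11.8)^(1/1.2) = 0.127869
Step 3: Holder bound = ||f||_p * ||g||_q = 0.652143 * 0.127869 = 0.083389
Verification: 0.083333 <= 0.083389 (Holder holds)


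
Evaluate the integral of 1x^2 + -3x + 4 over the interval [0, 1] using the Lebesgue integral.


The Lebesgue integral of a Riemann-integrable function agrees with the Riemann integral.
Antiderivative F(x) = (1/3)x^3 + (-3/2)x^2 + 4x
F(1) = (1/3)*1^3 + (-3/2)*1^2 + 4*1
     = (1/3)*1 + (-3/2)*1 + 4*1
     = 0.333333 + -1.5 + 4
     = 2.833333
F(0) = 0.0
Integral = F(1) - F(0) = 2.833333 - 0.0 = 2.833333


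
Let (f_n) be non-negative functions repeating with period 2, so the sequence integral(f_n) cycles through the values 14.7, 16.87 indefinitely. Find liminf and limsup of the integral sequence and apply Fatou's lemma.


The sequence (integral(f_n)) is periodic with period 2, repeating the values 14.7, 16.87 indefinitely.
Step 1: For a periodic sequence, every tail (a_m, a_(m+1), ...) contains all 2 period values infinitely often.
Step 2: Hence inf of every tail = min of the period values = min(14.7, 16.87) = 14.7.
        liminf_n integral(f_n) = sup over m of (inf of tail from m) = 14.7.
Step 3: Similarly sup of every tail = max of the period values = 16.87.
        limsup_n integral(f_n) = 16.87.
Step 4: Fatou's lemma: integral(liminf_n f_n) <= liminf_n integral(f_n) = 14.7.
        So the integral of the pointwise liminf is at most 14.7.


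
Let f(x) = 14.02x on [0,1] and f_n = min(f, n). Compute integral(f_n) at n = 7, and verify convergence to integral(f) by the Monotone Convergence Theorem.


f(x) = 14.02x on [0,1]; f_n(x) = min(14.02x, n). At n = 7:
Step 1: f(x) reaches 7 at x = 7/14.02 = 0.499287
Step 2: integral(f_7) = integral(14.02x, 0, 0.499287) + integral(7, 0.499287, 1)
       = 14.02*0.499287^2/2 + 7*(1 - 0.499287)
       = 1.747504 + 3.504993
       = 5.252496
Step 3: As n -> infinity, f_n increases to f, so by MCT integral(f_n) -> integral(f) = 14.02/2 = 7.01.
Convergence: integral(f_7) = 5.252496 -> 7.01 as n -> infinity


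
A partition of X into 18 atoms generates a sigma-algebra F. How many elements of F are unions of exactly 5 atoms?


Each element of F is a union of some subset of the 18 atoms.
Elements that are unions of exactly 5 atoms correspond to 5-element subsets of the 18 atoms.
Count = C(18, 5) = 18! / (5! * 13!) = 8568.


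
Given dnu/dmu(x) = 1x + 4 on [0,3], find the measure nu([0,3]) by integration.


nu(A) = integral_A (dnu/dmu) dmu = integral_0^3 (1x + 4) dx
Step 1: Antiderivative F(x) = (1/2)x^2 + 4x
Step 2: F(3) = (1/2)*3^2 + 4*3 = 4.5 + 12 = 16.5
Step 3: F(0) = (1/2)*0^2 + 4*0 = 0.0 + 0 = 0.0
Step 4: nu([0,3]) = F(3) - F(0) = 16.5 - 0.0 = 16.5


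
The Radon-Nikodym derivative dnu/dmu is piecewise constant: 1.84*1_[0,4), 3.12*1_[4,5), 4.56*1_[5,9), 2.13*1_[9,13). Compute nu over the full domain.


Integrate each piece of the Radon-Nikodym derivative:
Step 1: integral_0^4 1.84 dx = 1.84*(4-0) = 1.84*4 = 7.36
Step 2: integral_4^5 3.12 dx = 3.12*(5-4) = 3.12*1 = 3.12
Step 3: integral_5^9 4.56 dx = 4.56*(9-5) = 4.56*4 = 18.24
Step 4: integral_9^13 2.13 dx = 2.13*(13-9) = 2.13*4 = 8.52
Total: 7.36 + 3.12 + 18.24 + 8.52 = 37.24


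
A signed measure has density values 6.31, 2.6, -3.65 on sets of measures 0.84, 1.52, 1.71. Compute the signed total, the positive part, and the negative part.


Step 1: Compute signed measure on each set:
  Set 1: 6.31 * 0.84 = 5.3004
  Set 2: 2.6 * 1.52 = 3.952
  Set 3: -3.65 * 1.71 = -6.2415
Step 2: Total signed measure = (5.3004) + (3.952) + (-6.2415)
     = 3.0109
Step 3: Positive part mu+(X) = sum of positive contributions = 9.2524
Step 4: Negative part mu-(X) = |sum of negative contributions| = 6.2415


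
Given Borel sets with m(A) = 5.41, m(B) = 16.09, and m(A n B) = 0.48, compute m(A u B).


By inclusion-exclusion: m(A u B) = m(A) + m(B) - m(A n B)
= 5.41 + 16.09 - 0.48
= 21.02


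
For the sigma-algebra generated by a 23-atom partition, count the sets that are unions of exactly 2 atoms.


Each element of F is a union of some subset of the 23 atoms.
Elements that are unions of exactly 2 atoms correspond to 2-element subsets of the 23 atoms.
Count = C(23, 2) = 23! / (2! * 21!) = 253.


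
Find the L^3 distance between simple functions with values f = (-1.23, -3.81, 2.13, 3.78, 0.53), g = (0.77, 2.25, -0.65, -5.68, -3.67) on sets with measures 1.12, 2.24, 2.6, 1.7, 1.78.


Step 1: Compute differences f_i - g_i:
  -1.23 - 0.77 = -2
  -3.81 - 2.25 = -6.06
  2.13 - -0.65 = 2.78
  3.78 - -5.68 = 9.46
  0.53 - -3.67 = 4.2
Step 2: Compute |diff|^3 * measure for each set:
  |-2|^3 * 1.12 = 8 * 1.12 = 8.96
  |-6.06|^3 * 2.24 = 222.545016 * 2.24 = 498.500836
  |2.78|^3 * 2.6 = 21.484952 * 2.6 = 55.860875
  |9.46|^3 * 1.7 = 846.590536 * 1.7 = 1439.203911
  |4.2|^3 * 1.78 = 74.088 * 1.78 = 131.87664
Step 3: Sum = 2134.402262
Step 4: ||f-g||_3 = (2134.402262)^(1/3) = 12.875342


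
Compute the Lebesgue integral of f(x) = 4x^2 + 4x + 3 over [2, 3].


The Lebesgue integral of a Riemann-integrable function agrees with the Riemann integral.
Antiderivative F(x) = (4/3)x^3 + (4/2)x^2 + 3x
F(3) = (4/3)*3^3 + (4/2)*3^2 + 3*3
     = (4/3)*27 + (4/2)*9 + 3*3
     = 36 + 18 + 9
     = 63
F(2) = 24.666667
Integral = F(3) - F(2) = 63 - 24.666667 = 38.333333


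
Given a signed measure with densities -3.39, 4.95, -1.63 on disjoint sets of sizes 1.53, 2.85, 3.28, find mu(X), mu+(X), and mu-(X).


Step 1: Compute signed measure on each set:
  Set 1: -3.39 * 1.53 = -5.1867
  Set 2: 4.95 * 2.85 = 14.1075
  Set 3: -1.63 * 3.28 = -5.3464
Step 2: Total signed measure = (-5.1867) + (14.1075) + (-5.3464)
     = 3.5744
Step 3: Positive part mu+(X) = sum of positive contributions = 14.1075
Step 4: Negative part mu-(X) = |sum of negative contributions| = 10.5331


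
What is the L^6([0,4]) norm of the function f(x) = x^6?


Step 1: ||f||_6 = (integral_0^4 |x^6|^6 dx)^(1/6)
     = (integral_0^4 x^36 dx)^(1/6)
Step 2: integral_0^4 x^36 dx = [x^37/(37)] from 0 to 4 = 4^37/37
     = 18889465931478580854784/37 = 5.105261e+20
Step 3: ||f||_6 = (5.105261e+20)^(1/6) = 2827.068463


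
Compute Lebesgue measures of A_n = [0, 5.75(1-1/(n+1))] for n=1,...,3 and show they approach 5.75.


By continuity of measure from below: if A_n increases to A, then m(A_n) -> m(A).
Here A = [0, 5.75], so m(A) = 5.75
Step 1: a_1 = 5.75*(1 - 1/2) = 2.875, m(A_1) = 2.875
Step 2: a_2 = 5.75*(1 - 1/3) = 3.8333, m(A_2) = 3.8333
Step 3: a_3 = 5.75*(1 - 1/4) = 4.3125, m(A_3) = 4.3125
Limit: m(A_n) -> m([0,5.75]) = 5.75


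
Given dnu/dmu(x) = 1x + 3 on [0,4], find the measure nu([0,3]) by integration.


nu(A) = integral_A (dnu/dmu) dmu = integral_0^3 (1x + 3) dx
Step 1: Antiderivative F(x) = (1/2)x^2 + 3x
Step 2: F(3) = (1/2)*3^2 + 3*3 = 4.5 + 9 = 13.5
Step 3: F(0) = (1/2)*0^2 + 3*0 = 0.0 + 0 = 0.0
Step 4: nu([0,3]) = F(3) - F(0) = 13.5 - 0.0 = 13.5


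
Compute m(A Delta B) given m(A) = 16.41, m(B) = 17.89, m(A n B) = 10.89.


m(A Delta B) = m(A) + m(B) - 2*m(A n B)
= 16.41 + 17.89 - 2*10.89
= 16.41 + 17.89 - 21.78
= 12.52


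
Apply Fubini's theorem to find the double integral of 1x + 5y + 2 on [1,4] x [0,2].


By Fubini, integrate in x first, then y.
Step 1: Fix y, integrate over x in [1,4]:
  integral(1x + 5y + 2, x=1..4)
  = 1*(4^2 - 1^2)/2 + (5y + 2)*(4 - 1)
  = 7.5 + (5y + 2)*3
  = 7.5 + 15y + 6
  = 13.5 + 15y
Step 2: Integrate over y in [0,2]:
  integral(13.5 + 15y, y=0..2)
  = 13.5*2 + 15*(2^2 - 0^2)/2
  = 27 + 30
  = 57


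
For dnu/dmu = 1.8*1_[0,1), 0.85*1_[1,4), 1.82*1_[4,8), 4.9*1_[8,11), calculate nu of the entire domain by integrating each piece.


Integrate each piece of the Radon-Nikodym derivative:
Step 1: integral_0^1 1.8 dx = 1.8*(1-0) = 1.8*1 = 1.8
Step 2: integral_1^4 0.85 dx = 0.85*(4-1) = 0.85*3 = 2.55
Step 3: integral_4^8 1.82 dx = 1.82*(8-4) = 1.82*4 = 7.28
Step 4: integral_8^11 4.9 dx = 4.9*(11-8) = 4.9*3 = 14.7
Total: 1.8 + 2.55 + 7.28 + 14.7 = 26.33


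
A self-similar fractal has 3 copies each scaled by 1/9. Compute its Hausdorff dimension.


For a self-similar set with N copies scaled by 1/r:
dim_H = log(N)/log(r) = log(3)/log(9)
= 1.098612/2.197225
= 0.5


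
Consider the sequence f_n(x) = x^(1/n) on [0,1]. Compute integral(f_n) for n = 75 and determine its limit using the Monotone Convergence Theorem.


At n = 75: f_75(x) = x^(1/75).
Step 1: integral(x^(1/75), 0, 1) = [x^(1/75+1) / (1/75+1)] from 0 to 1
     = 1 / (1/75 + 1) = 1 / ((75+1)/75) = 75/(75+1)
     = 75/76 = 0.986842
Step 2: As n -> infinity, f_n(x) = x^(1/n) -> 1 for x in (0,1], and f_n is increasing in n.
By MCT, lim_n integral(f_n) = integral(lim_n f_n) = integral(1, 0, 1) = 1.
Step 3: Verify convergence: 75/76 = 0.986842 -> 1


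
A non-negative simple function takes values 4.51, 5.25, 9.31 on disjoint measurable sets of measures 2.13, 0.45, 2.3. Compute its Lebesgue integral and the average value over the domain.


Step 1: Integral = sum(value_i * measure_i)
= 4.51*2.13 + 5.25*0.45 + 9.31*2.3
= 9.6063 + 2.3625 + 21.413
= 33.3818
Step 2: Total measure of domain = 2.13 + 0.45 + 2.3 = 4.88
Step 3: Average value = 33.3818 / 4.88 = 6.840533


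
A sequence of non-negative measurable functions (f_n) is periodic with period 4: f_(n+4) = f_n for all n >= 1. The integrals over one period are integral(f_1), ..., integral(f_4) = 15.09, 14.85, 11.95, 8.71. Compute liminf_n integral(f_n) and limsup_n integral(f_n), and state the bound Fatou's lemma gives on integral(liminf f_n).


The sequence (integral(f_n)) is periodic with period 4, repeating the values 15.09, 14.85, 11.95, 8.71 indefinitely.
Step 1: For a periodic sequence, every tail (a_m, a_(m+1), ...) contains all 4 period values infinitely often.
Step 2: Hence inf of every tail = min of the period values = min(15.09, 14.85, 11.95, 8.71) = 8.71.
        liminf_n integral(f_n) = sup over m of (inf of tail from m) = 8.71.
Step 3: Similarly sup of every tail = max of the period values = 15.09.
        limsup_n integral(f_n) = 15.09.
Step 4: Fatou's lemma: integral(liminf_n f_n) <= liminf_n integral(f_n) = 8.71.
        So the integral of the pointwise liminf is at most 8.71.


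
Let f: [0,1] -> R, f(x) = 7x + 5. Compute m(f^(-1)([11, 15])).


f^(-1)([11, 15]) = {x : 11 <= 7x + 5 <= 15}
Solving: (11 - 5)/7 <= x <= (15 - 5)/7
= [0.857143, 1.428571]
Intersecting with [0,1]: [0.857143, 1]
Measure = 1 - 0.857143 = 0.142857


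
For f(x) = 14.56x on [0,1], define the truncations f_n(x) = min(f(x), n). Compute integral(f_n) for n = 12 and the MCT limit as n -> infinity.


f(x) = 14.56x on [0,1]; f_n(x) = min(14.56x, n). At n = 12:
Step 1: f(x) reaches 12 at x = 12/14.56 = 0.824176
Step 2: integral(f_12) = integral(14.56x, 0, 0.824176) + integral(12, 0.824176, 1)
       = 14.56*0.824176^2/2 + 12*(1 - 0.824176)
       = 4.945055 + 2.10989
       = 7.054945
Step 3: As n -> infinity, f_n increases to f, so by MCT integral(f_n) -> integral(f) = 14.56/2 = 7.28.
Convergence: integral(f_12) = 7.054945 -> 7.28 as n -> infinity


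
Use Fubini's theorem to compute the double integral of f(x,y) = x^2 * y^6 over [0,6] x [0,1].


By Fubini's theorem, the double integral factors as a product of single integrals:
Step 1: integral_0^6 x^2 dx = [x^3/3] from 0 to 6
     = 6^3/3 = 72
Step 2: integral_0^1 y^6 dy = [y^7/7] from 0 to 1
     = 1^7/7 = 0.142857
Step 3: Double integral = 72 * 0.142857 = 10.285714


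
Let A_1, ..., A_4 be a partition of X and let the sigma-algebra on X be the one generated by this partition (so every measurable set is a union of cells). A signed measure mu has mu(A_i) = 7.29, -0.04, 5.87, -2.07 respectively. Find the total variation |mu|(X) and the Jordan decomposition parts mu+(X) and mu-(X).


Step 1: Every measurable set is a union of atoms (the cells / points), so a Hahn decomposition is
  obtained by grouping atoms by sign: P = union of atoms with mu > 0, N = union of the remaining atoms.
  Atoms in P (indices): 1, 3;  atoms in N (indices): 2, 4
  Positive values: 7.29, 5.87
  Negative values: -0.04, -2.07
Step 2: mu+(X) = mu(P) = sum of positive atom values = 13.16
Step 3: mu-(X) = -mu(N) = sum of |negative atom values| = 2.11
Step 4: |mu|(X) = mu+(X) + mu-(X) = 13.16 + 2.11 = 15.27


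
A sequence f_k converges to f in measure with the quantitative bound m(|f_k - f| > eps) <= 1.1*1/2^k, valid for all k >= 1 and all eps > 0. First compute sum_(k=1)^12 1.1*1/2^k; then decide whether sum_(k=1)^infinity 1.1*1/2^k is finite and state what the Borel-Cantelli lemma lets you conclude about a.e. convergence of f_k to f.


Step 1: List the terms 1.1*1/2^k for k = 1 to 12:
  k=1: 0.55
  k=2: 0.275
  k=3: 0.1375
  k=4: 0.06875
  k=5: 0.034375
  k=6: 0.017188
  k=7: 0.008594
  k=8: 0.004297
  k=9: 0.002148
  k=10: 0.001074
  k=11: 5.371094e-04
  k=12: 2.685547e-04
Step 2: Partial sum = 0.55 + 0.275 + 0.1375 + 0.06875 + 0.034375 + 0.017188 + 0.008594 + 0.004297 + 0.002148 + 0.001074 + 5.371094e-04 + 2.685547e-04
     = 1.099731
Step 3: The full series sum_(k>=1) 1.1*1/2^k converges (geometric series with ratio 1/2 < 1; a constant multiple of a convergent series converges).
Step 4: Fix eps > 0. Since sum_k m(|f_k - f| > eps) < infinity, the Borel-Cantelli lemma gives
        m(limsup_k {|f_k - f| > eps}) = 0, i.e. for a.e. x, |f_k(x) - f(x)| <= eps for all large k.
        Applying this with eps = 1/j for j = 1, 2, ... and intersecting the countably many full-measure sets,
        for a.e. x we get limsup_k |f_k(x) - f(x)| <= 1/j for every j, hence f_k -> f almost everywhere.
Conclusion: series converges; Borel-Cantelli yields f_k -> f a.e.


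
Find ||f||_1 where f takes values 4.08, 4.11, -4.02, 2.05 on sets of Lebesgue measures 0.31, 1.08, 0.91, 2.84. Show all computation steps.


Step 1: Compute |f_i|^1 for each value:
  |4.08|^1 = 4.08
  |4.11|^1 = 4.11
  |-4.02|^1 = 4.02
  |2.05|^1 = 2.05
Step 2: Multiply by measures and sum:
  4.08 * 0.31 = 1.2648
  4.11 * 1.08 = 4.4388
  4.02 * 0.91 = 3.6582
  2.05 * 2.84 = 5.822
Sum = 1.2648 + 4.4388 + 3.6582 + 5.822 = 15.1838
Step 3: Take the p-th root:
||f||_1 = (15.1838)^(1/1) = 15.1838


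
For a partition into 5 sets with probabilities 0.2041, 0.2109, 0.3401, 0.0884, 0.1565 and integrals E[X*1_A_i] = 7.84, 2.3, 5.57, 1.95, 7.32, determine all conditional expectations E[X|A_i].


For each cell A_i: E[X|A_i] = E[X*1_A_i] / P(A_i)
Step 1: E[X|A_1] = 7.84 / 0.2041 = 38.412543
Step 2: E[X|A_2] = 2.3 / 0.2109 = 10.905642
Step 3: E[X|A_3] = 5.57 / 0.3401 = 16.377536
Step 4: E[X|A_4] = 1.95 / 0.0884 = 22.058824
Step 5: E[X|A_5] = 7.32 / 0.1565 = 46.773163
Verification: E[X] = sum E[X*1_A_i] = 7.84 + 2.3 + 5.57 + 1.95 + 7.32 = 24.98


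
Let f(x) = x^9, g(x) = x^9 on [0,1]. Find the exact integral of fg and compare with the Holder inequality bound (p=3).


Step 1: Exact integral of f*g = integral(x^18, 0, 1) = 1/19
     = 0.052632
Step 2: Holder bound with p=3, q=1.5:
  ||f||_p = (integral x^27 dx)^(1/3) = (1/28)^(1/3) = 0.329317
  ||g||_q = (integral x^13.5 dx)^(1/1.5) = (1/14.5)^(1/1.5) = 0.168172
Step 3: Holder bound = ||f||_p * ||g||_q = 0.329317 * 0.168172 = 0.055382
Verification: 0.052632 <= 0.055382 (Holder holds)


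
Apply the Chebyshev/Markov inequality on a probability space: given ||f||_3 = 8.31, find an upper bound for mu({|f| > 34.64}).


Chebyshev/Markov inequality: mu(|f| > eps) <= (||f||_p / eps)^p
Step 1: ||f||_3 / eps = 8.31 / 34.64 = 0.239896
Step 2: Raise to power p = 3:
  (0.239896)^3 = 0.013806
Step 3: Therefore mu(|f| > 34.64) <= 0.013806


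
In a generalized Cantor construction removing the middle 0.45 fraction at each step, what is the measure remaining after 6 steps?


Step 1: At each step, fraction remaining = 1 - 0.45 = 0.55
Step 2: After 6 steps, measure = (0.55)^6
Step 3: Computing the power step by step:
  After step 1: 0.55
  After step 2: 0.3025
  After step 3: 0.166375
  After step 4: 0.091506
  After step 5: 0.050328
  ...
Result = 0.027681


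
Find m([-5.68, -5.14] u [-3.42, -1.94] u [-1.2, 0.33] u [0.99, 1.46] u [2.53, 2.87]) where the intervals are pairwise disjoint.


For pairwise disjoint intervals, m(union) = sum of lengths.
= (-5.14 - -5.68) + (-1.94 - -3.42) + (0.33 - -1.2) + (1.46 - 0.99) + (2.87 - 2.53)
= 0.54 + 1.48 + 1.53 + 0.47 + 0.34
= 4.36


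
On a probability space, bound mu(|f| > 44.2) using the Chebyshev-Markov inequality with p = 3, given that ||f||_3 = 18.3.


Chebyshev/Markov inequality: mu(|f| > eps) <= (||f||_p / eps)^p
Step 1: ||f||_3 / eps = 18.3 / 44.2 = 0.414027
Step 2: Raise to power p = 3:
  (0.414027)^3 = 0.070972
Step 3: Therefore mu(|f| > 44.2) <= 0.070972


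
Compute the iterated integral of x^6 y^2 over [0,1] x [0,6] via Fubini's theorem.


By Fubini's theorem, the double integral factors as a product of single integrals:
Step 1: integral_0^1 x^6 dx = [x^7/7] from 0 to 1
     = 1^7/7 = 0.142857
Step 2: integral_0^6 y^2 dy = [y^3/3] from 0 to 6
     = 6^3/3 = 72
Step 3: Double integral = 0.142857 * 72 = 10.285714


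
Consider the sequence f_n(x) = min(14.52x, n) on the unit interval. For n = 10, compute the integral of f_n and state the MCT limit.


f(x) = 14.52x on [0,1]; f_n(x) = min(14.52x, n). At n = 10:
Step 1: f(x) reaches 10 at x = 10/14.52 = 0.688705
Step 2: integral(f_10) = integral(14.52x, 0, 0.688705) + integral(10, 0.688705, 1)
       = 14.52*0.688705^2/2 + 10*(1 - 0.688705)
       = 3.443526 + 3.112948
       = 6.556474
Step 3: As n -> infinity, f_n increases to f, so by MCT integral(f_n) -> integral(f) = 14.52/2 = 7.26.
Convergence: integral(f_10) = 6.556474 -> 7.26 as n -> infinity


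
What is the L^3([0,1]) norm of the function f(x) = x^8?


Step 1: ||f||_3 = (integral_0^1 |x^8|^3 dx)^(1/3)
     = (integral_0^1 x^24 dx)^(1/3)
Step 2: integral_0^1 x^24 dx = [x^25/(25)] from 0 to 1 = 1^25/25
     = 1/25 = 0.04
Step 3: ||f||_3 = (0.04)^(1/3) = 0.341995


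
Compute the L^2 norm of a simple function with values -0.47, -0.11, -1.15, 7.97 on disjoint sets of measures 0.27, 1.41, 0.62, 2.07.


Step 1: Compute |f_i|^2 for each value:
  |-0.47|^2 = 0.2209
  |-0.11|^2 = 0.0121
  |-1.15|^2 = 1.3225
  |7.97|^2 = 63.5209
Step 2: Multiply by measures and sum:
  0.2209 * 0.27 = 0.059643
  0.0121 * 1.41 = 0.017061
  1.3225 * 0.62 = 0.81995
  63.5209 * 2.07 = 131.488263
Sum = 0.059643 + 0.017061 + 0.81995 + 131.488263 = 132.384917
Step 3: Take the p-th root:
||f||_2 = (132.384917)^(1/2) = 11.505864


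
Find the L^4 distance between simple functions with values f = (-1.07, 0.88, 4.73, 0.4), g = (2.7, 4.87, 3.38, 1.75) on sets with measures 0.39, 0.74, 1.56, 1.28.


Step 1: Compute differences f_i - g_i:
  -1.07 - 2.7 = -3.77
  0.88 - 4.87 = -3.99
  4.73 - 3.38 = 1.35
  0.4 - 1.75 = -1.35
Step 2: Compute |diff|^4 * measure for each set:
  |-3.77|^4 * 0.39 = 202.006526 * 0.39 = 78.782545
  |-3.99|^4 * 0.74 = 253.449584 * 0.74 = 187.552692
  |1.35|^4 * 1.56 = 3.321506 * 1.56 = 5.18155
  |-1.35|^4 * 1.28 = 3.321506 * 1.28 = 4.251528
Step 3: Sum = 275.768315
Step 4: ||f-g||_4 = (275.768315)^(1/4) = 4.07508


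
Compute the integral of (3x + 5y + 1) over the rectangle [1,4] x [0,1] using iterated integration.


By Fubini, integrate in x first, then y.
Step 1: Fix y, integrate over x in [1,4]:
  integral(3x + 5y + 1, x=1..4)
  = 3*(4^2 - 1^2)/2 + (5y + 1)*(4 - 1)
  = 22.5 + (5y + 1)*3
  = 22.5 + 15y + 3
  = 25.5 + 15y
Step 2: Integrate over y in [0,1]:
  integral(25.5 + 15y, y=0..1)
  = 25.5*1 + 15*(1^2 - 0^2)/2
  = 25.5 + 7.5
  = 33


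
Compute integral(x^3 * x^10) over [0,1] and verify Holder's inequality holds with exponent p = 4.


Step 1: Exact integral of f*g = integral(x^13, 0, 1) = 1/14
     = 0.071429
Step 2: Holder bound with p=4, q=1.333333:
  ||f||_p = (integral x^12 dx)^(1/4) = (1/13)^(1/4) = 0.52664
  ||g||_q = (integral x^13.333333 dx)^(1/1.333333) = (1/14.333333)^(1/1.333333) = 0.13575
Step 3: Holder bound = ||f||_p * ||g||_q = 0.52664 * 0.13575 = 0.071491
Verification: 0.071429 <= 0.071491 (Holder holds)


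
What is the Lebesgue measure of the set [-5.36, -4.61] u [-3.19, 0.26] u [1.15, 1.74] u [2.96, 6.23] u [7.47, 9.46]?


For pairwise disjoint intervals, m(union) = sum of lengths.
= (-4.61 - -5.36) + (0.26 - -3.19) + (1.74 - 1.15) + (6.23 - 2.96) + (9.46 - 7.47)
= 0.75 + 3.45 + 0.59 + 3.27 + 1.99
= 10.05


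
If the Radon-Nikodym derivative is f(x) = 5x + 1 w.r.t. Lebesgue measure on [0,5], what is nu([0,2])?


nu(A) = integral_A (dnu/dmu) dmu = integral_0^2 (5x + 1) dx
Step 1: Antiderivative F(x) = (5/2)x^2 + 1x
Step 2: F(2) = (5/2)*2^2 + 1*2 = 10 + 2 = 12
Step 3: F(0) = (5/2)*0^2 + 1*0 = 0.0 + 0 = 0.0
Step 4: nu([0,2]) = F(2) - F(0) = 12 - 0.0 = 12


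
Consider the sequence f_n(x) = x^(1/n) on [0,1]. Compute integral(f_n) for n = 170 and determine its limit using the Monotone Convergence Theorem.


At n = 170: f_170(x) = x^(1/170).
Step 1: integral(x^(1/170), 0, 1) = [x^(1/170+1) / (1/170+1)] from 0 to 1
     = 1 / (1/170 + 1) = 1 / ((170+1)/170) = 170/(170+1)
     = 170/171 = 0.994152
Step 2: As n -> infinity, f_n(x) = x^(1/n) -> 1 for x in (0,1], and f_n is increasing in n.
By MCT, lim_n integral(f_n) = integral(lim_n f_n) = integral(1, 0, 1) = 1.
Step 3: Verify convergence: 170/171 = 0.994152 -> 1


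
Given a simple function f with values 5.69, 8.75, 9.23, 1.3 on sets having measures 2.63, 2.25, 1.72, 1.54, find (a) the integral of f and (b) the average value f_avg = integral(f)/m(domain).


Step 1: Integral = sum(value_i * measure_i)
= 5.69*2.63 + 8.75*2.25 + 9.23*1.72 + 1.3*1.54
= 14.9647 + 19.6875 + 15.8756 + 2.002
= 52.5298
Step 2: Total measure of domain = 2.63 + 2.25 + 1.72 + 1.54 = 8.14
Step 3: Average value = 52.5298 / 8.14 = 6.453292


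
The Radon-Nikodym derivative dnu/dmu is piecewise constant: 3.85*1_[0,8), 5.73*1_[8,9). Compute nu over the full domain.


Integrate each piece of the Radon-Nikodym derivative:
Step 1: integral_0^8 3.85 dx = 3.85*(8-0) = 3.85*8 = 30.8
Step 2: integral_8^9 5.73 dx = 5.73*(9-8) = 5.73*1 = 5.73
Total: 30.8 + 5.73 = 36.53


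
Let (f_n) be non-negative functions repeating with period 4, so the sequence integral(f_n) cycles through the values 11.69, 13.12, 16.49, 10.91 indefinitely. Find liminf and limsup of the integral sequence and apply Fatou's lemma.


The sequence (integral(f_n)) is periodic with period 4, repeating the values 11.69, 13.12, 16.49, 10.91 indefinitely.
Step 1: For a periodic sequence, every tail (a_m, a_(m+1), ...) contains all 4 period values infinitely often.
Step 2: Hence inf of every tail = min of the period values = min(11.69, 13.12, 16.49, 10.91) = 10.91.
        liminf_n integral(f_n) = sup over m of (inf of tail from m) = 10.91.
Step 3: Similarly sup of every tail = max of the period values = 16.49.
        limsup_n integral(f_n) = 16.49.
Step 4: Fatou's lemma: integral(liminf_n f_n) <= liminf_n integral(f_n) = 10.91.
        So the integral of the pointwise liminf is at most 10.91.


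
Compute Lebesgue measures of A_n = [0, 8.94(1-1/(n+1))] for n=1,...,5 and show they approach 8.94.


By continuity of measure from below: if A_n increases to A, then m(A_n) -> m(A).
Here A = [0, 8.94], so m(A) = 8.94
Step 1: a_1 = 8.94*(1 - 1/2) = 4.47, m(A_1) = 4.47
Step 2: a_2 = 8.94*(1 - 1/3) = 5.96, m(A_2) = 5.96
Step 3: a_3 = 8.94*(1 - 1/4) = 6.705, m(A_3) = 6.705
Step 4: a_4 = 8.94*(1 - 1/5) = 7.152, m(A_4) = 7.152
Step 5: a_5 = 8.94*(1 - 1/6) = 7.45, m(A_5) = 7.45
Limit: m(A_n) -> m([0,8.94]) = 8.94


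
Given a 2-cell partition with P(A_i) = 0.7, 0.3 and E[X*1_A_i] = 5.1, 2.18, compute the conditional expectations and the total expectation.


For each cell A_i: E[X|A_i] = E[X*1_A_i] / P(A_i)
Step 1: E[X|A_1] = 5.1 / 0.7 = 7.285714
Step 2: E[X|A_2] = 2.18 / 0.3 = 7.266667
Verification: E[X] = sum E[X*1_A_i] = 5.1 + 2.18 = 7.28


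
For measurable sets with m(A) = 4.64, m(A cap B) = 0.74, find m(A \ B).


m(A \ B) = m(A) - m(A n B)
= 4.64 - 0.74
= 3.9


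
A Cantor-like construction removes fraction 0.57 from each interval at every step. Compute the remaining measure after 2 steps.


Step 1: At each step, fraction remaining = 1 - 0.57 = 0.43
Step 2: After 2 steps, measure = (0.43)^2
Step 3: Computing the power step by step:
  After step 1: 0.43
  After step 2: 0.1849
Result = 0.1849


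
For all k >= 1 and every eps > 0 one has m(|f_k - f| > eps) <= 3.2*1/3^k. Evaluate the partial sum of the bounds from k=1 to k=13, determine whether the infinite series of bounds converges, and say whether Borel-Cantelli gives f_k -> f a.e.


Step 1: List the terms 3.2*1/3^k for k = 1 to 13:
  k=1: 1.066667
  k=2: 0.355556
  k=3: 0.118519
  k=4: 0.039506
  k=5: 0.013169
  k=6: 0.00439
  k=7: 0.001463
  k=8: 4.877305e-04
  k=9: 1.625768e-04
  k=10: 5.419228e-05
  k=11: 1.806409e-05
  k=12: 6.021365e-06
  k=13: 2.007122e-06
Step 2: Partial sum = 1.066667 + 0.355556 + 0.118519 + 0.039506 + 0.013169 + 0.00439 + 0.001463 + 4.877305e-04 + 1.625768e-04 + 5.419228e-05 + 1.806409e-05 + 6.021365e-06 + 2.007122e-06
     = 1.599999
Step 3: The full series sum_(k>=1) 3.2*1/3^k converges (geometric series with ratio 1/3 < 1; a constant multiple of a convergent series converges).
Step 4: Fix eps > 0. Since sum_k m(|f_k - f| > eps) < infinity, the Borel-Cantelli lemma gives
        m(limsup_k {|f_k - f| > eps}) = 0, i.e. for a.e. x, |f_k(x) - f(x)| <= eps for all large k.
        Applying this with eps = 1/j for j = 1, 2, ... and intersecting the countably many full-measure sets,
        for a.e. x we get limsup_k |f_k(x) - f(x)| <= 1/j for every j, hence f_k -> f almost everywhere.
Conclusion: series converges; Borel-Cantelli yields f_k -> f a.e.


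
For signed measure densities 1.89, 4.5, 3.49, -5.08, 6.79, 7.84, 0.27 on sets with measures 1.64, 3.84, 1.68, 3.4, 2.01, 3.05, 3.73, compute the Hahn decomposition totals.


Step 1: Compute signed measure on each set:
  Set 1: 1.89 * 1.64 = 3.0996
  Set 2: 4.5 * 3.84 = 17.28
  Set 3: 3.49 * 1.68 = 5.8632
  Set 4: -5.08 * 3.4 = -17.272
  Set 5: 6.79 * 2.01 = 13.6479
  Set 6: 7.84 * 3.05 = 23.912
  Set 7: 0.27 * 3.73 = 1.0071
Step 2: Total signed measure = (3.0996) + (17.28) + (5.8632) + (-17.272) + (13.6479) + (23.912) + (1.0071)
     = 47.5378
Step 3: Positive part mu+(X) = sum of positive contributions = 64.8098
Step 4: Negative part mu-(X) = |sum of negative contributions| = 17.272


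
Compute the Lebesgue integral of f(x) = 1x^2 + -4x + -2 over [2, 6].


The Lebesgue integral of a Riemann-integrable function agrees with the Riemann integral.
Antiderivative F(x) = (1/3)x^3 + (-4/2)x^2 + -2x
F(6) = (1/3)*6^3 + (-4/2)*6^2 + -2*6
     = (1/3)*216 + (-4/2)*36 + -2*6
     = 72 + -72 + -12
     = -12
F(2) = -9.333333
Integral = F(6) - F(2) = -12 - -9.333333 = -2.666667


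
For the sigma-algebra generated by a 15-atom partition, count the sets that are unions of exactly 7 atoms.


Each element of F is a union of some subset of the 15 atoms.
Elements that are unions of exactly 7 atoms correspond to 7-element subsets of the 15 atoms.
Count = C(15, 7) = 15! / (7! * 8!) = 6435.


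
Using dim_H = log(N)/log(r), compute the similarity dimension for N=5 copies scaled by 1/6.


For a self-similar set with N copies scaled by 1/r:
dim_H = log(N)/log(r) = log(5)/log(6)
= 1.609438/1.791759
= 0.898244


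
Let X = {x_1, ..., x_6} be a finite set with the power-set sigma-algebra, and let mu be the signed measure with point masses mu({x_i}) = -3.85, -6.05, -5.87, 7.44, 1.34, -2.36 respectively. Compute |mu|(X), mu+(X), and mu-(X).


Step 1: Every measurable set is a union of atoms (the cells / points), so a Hahn decomposition is
  obtained by grouping atoms by sign: P = union of atoms with mu > 0, N = union of the remaining atoms.
  Atoms in P (indices): 4, 5;  atoms in N (indices): 1, 2, 3, 6
  Positive values: 7.44, 1.34
  Negative values: -3.85, -6.05, -5.87, -2.36
Step 2: mu+(X) = mu(P) = sum of positive atom values = 8.78
Step 3: mu-(X) = -mu(N) = sum of |negative atom values| = 18.13
Step 4: |mu|(X) = mu+(X) + mu-(X) = 8.78 + 18.13 = 26.91


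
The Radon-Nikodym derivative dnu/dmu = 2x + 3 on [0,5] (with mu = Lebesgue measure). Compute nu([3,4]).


nu(A) = integral_A (dnu/dmu) dmu = integral_3^4 (2x + 3) dx
Step 1: Antiderivative F(x) = (2/2)x^2 + 3x
Step 2: F(4) = (2/2)*4^2 + 3*4 = 16 + 12 = 28
Step 3: F(3) = (2/2)*3^2 + 3*3 = 9 + 9 = 18
Step 4: nu([3,4]) = F(4) - F(3) = 28 - 18 = 10


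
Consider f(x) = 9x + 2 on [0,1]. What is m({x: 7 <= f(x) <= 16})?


f^(-1)([7, 16]) = {x : 7 <= 9x + 2 <= 16}
Solving: (7 - 2)/9 <= x <= (16 - 2)/9
= [0.555556, 1.555556]
Intersecting with [0,1]: [0.555556, 1]
Measure = 1 - 0.555556 = 0.444444


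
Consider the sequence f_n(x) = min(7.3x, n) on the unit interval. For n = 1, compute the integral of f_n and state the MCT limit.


f(x) = 7.3x on [0,1]; f_n(x) = min(7.3x, n). At n = 1:
Step 1: f(x) reaches 1 at x = 1/7.3 = 0.136986
Step 2: integral(f_1) = integral(7.3x, 0, 0.136986) + integral(1, 0.136986, 1)
       = 7.3*0.136986^2/2 + 1*(1 - 0.136986)
       = 0.068493 + 0.863014
       = 0.931507
Step 3: As n -> infinity, f_n increases to f, so by MCT integral(f_n) -> integral(f) = 7.3/2 = 3.65.
Convergence: integral(f_1) = 0.931507 -> 3.65 as n -> infinity


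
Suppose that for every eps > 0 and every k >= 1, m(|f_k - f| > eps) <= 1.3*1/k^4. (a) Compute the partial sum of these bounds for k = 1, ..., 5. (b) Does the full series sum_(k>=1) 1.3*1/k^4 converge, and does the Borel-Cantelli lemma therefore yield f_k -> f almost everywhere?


Step 1: List the terms 1.3*1/k^4 for k = 1 to 5:
  k=1: 1.3
  k=2: 0.08125
  k=3: 0.016049
  k=4: 0.005078
  k=5: 0.00208
Step 2: Partial sum = 1.3 + 0.08125 + 0.016049 + 0.005078 + 0.00208
     = 1.404458
Step 3: The full series sum_(k>=1) 1.3*1/k^4 converges (p-series with p = 4 > 1; a constant multiple of a convergent series converges).
Step 4: Fix eps > 0. Since sum_k m(|f_k - f| > eps) < infinity, the Borel-Cantelli lemma gives
        m(limsup_k {|f_k - f| > eps}) = 0, i.e. for a.e. x, |f_k(x) - f(x)| <= eps for all large k.
        Applying this with eps = 1/j for j = 1, 2, ... and intersecting the countably many full-measure sets,
        for a.e. x we get limsup_k |f_k(x) - f(x)| <= 1/j for every j, hence f_k -> f almost everywhere.
Conclusion: series converges; Borel-Cantelli yields f_k -> f a.e.


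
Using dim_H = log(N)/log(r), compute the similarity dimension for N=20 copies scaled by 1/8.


For a self-similar set with N copies scaled by 1/r:
dim_H = log(N)/log(r) = log(20)/log(8)
= 2.995732/2.079442
= 1.440643


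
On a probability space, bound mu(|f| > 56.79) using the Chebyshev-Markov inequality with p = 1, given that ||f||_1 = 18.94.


Chebyshev/Markov inequality: mu(|f| > eps) <= (||f||_p / eps)^p
Step 1: ||f||_1 / eps = 18.94 / 56.79 = 0.333509
Step 2: Raise to power p = 1:
  (0.333509)^1 = 0.333509
Step 3: Therefore mu(|f| > 56.79) <= 0.333509


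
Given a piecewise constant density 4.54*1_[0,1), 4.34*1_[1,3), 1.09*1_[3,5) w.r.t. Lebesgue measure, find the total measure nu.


Integrate each piece of the Radon-Nikodym derivative:
Step 1: integral_0^1 4.54 dx = 4.54*(1-0) = 4.54*1 = 4.54
Step 2: integral_1^3 4.34 dx = 4.34*(3-1) = 4.34*2 = 8.68
Step 3: integral_3^5 1.09 dx = 1.09*(5-3) = 1.09*2 = 2.18
Total: 4.54 + 8.68 + 2.18 = 15.4


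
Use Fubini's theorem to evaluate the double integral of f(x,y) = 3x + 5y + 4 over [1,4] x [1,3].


By Fubini, integrate in x first, then y.
Step 1: Fix y, integrate over x in [1,4]:
  integral(3x + 5y + 4, x=1..4)
  = 3*(4^2 - 1^2)/2 + (5y + 4)*(4 - 1)
  = 22.5 + (5y + 4)*3
  = 22.5 + 15y + 12
  = 34.5 + 15y
Step 2: Integrate over y in [1,3]:
  integral(34.5 + 15y, y=1..3)
  = 34.5*2 + 15*(3^2 - 1^2)/2
  = 69 + 60
  = 129
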